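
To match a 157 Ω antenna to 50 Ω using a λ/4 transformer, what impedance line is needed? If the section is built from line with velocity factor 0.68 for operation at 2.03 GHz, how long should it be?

Z_qwt ≈ 88.6 Ω; length ≈ 2.51 cm

Z_qwt = √(Z_0·R_L) = √(50 × 157) = √7850
λ = 0.68·c/f = 0.1 m, so l = λ/4 = 0.0251 m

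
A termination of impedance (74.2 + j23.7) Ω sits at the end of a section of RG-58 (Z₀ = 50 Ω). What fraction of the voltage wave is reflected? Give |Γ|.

Γ = (Z_L − Z_0)/(Z_L + Z_0) = (24.2 + j23.7)/(124.2 + j23.7)
|Γ| = 33.9/126

|Γ| ≈ 0.268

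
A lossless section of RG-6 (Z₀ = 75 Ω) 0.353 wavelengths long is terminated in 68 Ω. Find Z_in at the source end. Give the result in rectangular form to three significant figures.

βl = 2π × 0.353 = 127°
tan(βl) = tan(127°) = -1.32
Z_in = Z_0·(Z_L + jZ_0·tanβl)/(Z_0 + jZ_L·tanβl)
     = 75·(68 − j99.2)/(75 − j90)

Z_in ≈ 76.7 − j7.24 Ω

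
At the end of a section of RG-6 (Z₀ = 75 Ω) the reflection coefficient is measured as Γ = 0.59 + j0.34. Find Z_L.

Z_L = Z_0·(1 + Γ)/(1 − Γ) = 75·(1.59 + j0.34)/(0.41 − j0.34)

Z_L ≈ 142 + j180 Ω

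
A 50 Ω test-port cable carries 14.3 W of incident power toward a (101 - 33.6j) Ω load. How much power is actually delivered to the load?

|Γ| = |(51 − j33.6)/(151 − j33.6)| = 0.395
|Γ|² = 0.156
P_refl = |Γ|²·P_inc = 2.23 W, P_del = (1 − |Γ|²)·P_inc = 12.1 W

P_delivered ≈ 12.1 W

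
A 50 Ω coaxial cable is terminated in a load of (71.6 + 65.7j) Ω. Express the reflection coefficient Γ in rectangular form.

Γ = (Z_L − Z_0)/(Z_L + Z_0) = (21.6 + j65.7)/(121.6 + j65.7)

Γ ≈ 0.363 + j0.344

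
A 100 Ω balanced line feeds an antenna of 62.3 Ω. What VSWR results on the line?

Γ = (62.3 − 100)/(62.3 + 100) = -0.232
VSWR = (1 + 0.232)/(1 − 0.232)

VSWR ≈ 1.61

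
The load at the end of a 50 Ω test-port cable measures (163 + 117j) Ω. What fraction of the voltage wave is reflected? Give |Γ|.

|Γ| ≈ 0.669

Γ = (Z_L − Z_0)/(Z_L + Z_0) = (113 + j117)/(213 + j117)
|Γ| = 163/243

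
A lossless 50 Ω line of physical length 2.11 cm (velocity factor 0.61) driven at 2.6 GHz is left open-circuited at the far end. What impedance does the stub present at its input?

λ = v/f = 0.61·c / 2.6 GHz = 0.0704 m
βl = 2π·l/λ = 2π × 0.3 = 108°
tan(βl) = -3.09
For an open-circuited stub, Z_in = −jZ_0·cot(βl) = −jZ_0/tan(βl)

Z_in ≈ +j16.2 Ω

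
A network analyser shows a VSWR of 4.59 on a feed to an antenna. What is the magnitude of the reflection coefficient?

|Γ| ≈ 0.642

|Γ| = (S − 1)/(S + 1) = (4.59 − 1)/(4.59 + 1) = 3.59/5.59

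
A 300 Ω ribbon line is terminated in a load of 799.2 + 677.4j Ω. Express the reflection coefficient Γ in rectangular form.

Γ ≈ 0.604 + j0.244

Γ = (Z_L − Z_0)/(Z_L + Z_0) = (499.2 + j677.4)/(1099 + j677.4)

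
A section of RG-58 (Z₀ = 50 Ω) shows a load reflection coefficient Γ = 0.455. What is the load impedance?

Z_L = Z_0·(1 + Γ)/(1 − Γ) = 50·(1.46)/(0.545)

Z_L ≈ 133 Ω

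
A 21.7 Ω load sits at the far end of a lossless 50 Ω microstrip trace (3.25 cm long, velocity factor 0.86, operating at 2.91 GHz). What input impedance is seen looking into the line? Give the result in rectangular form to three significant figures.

Z_in ≈ 39.4 − j36.6 Ω

λ = v/f = 0.86·c / 2.91 GHz = 0.0887 m
βl = 2π·l/λ = 2π × 0.367 = 132°
tan(βl) = tan(132°) = -1.11
Z_in = Z_0·(Z_L + jZ_0·tanβl)/(Z_0 + jZ_L·tanβl)
     = 50·(21.7 − j55.6)/(50 − j24.1)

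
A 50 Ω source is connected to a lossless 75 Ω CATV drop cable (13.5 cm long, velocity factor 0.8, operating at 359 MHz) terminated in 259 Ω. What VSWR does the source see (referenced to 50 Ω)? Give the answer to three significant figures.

VSWR ≈ 2.58

λ = v/f = 0.8·c / 359 MHz = 0.669 m
βl = 2π·l/λ = 2π × 0.202 = 72.7°
tan(βl) = 3.21
Z_in = Z_0·(Z_L + jZ_0·tanβl)/(Z_0 + jZ_L·tanβl) = 23.6 − j21.2 Ω
Γ_s = (Z_in − Z_s)/(Z_in + Z_s) = (-26.4 − j21.2)/(73.6 − j21.2), |Γ_s| = 0.442
VSWR = (1 + |Γ_s|)/(1 − |Γ_s|)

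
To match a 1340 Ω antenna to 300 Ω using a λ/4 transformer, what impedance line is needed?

Z_qwt ≈ 634 Ω

Z_qwt = √(Z_0·R_L) = √(300 × 1340) = √402000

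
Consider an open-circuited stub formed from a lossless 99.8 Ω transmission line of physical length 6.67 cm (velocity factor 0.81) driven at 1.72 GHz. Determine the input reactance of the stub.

X_in ≈ 564 Ω (inductive)

λ = v/f = 0.81·c / 1.72 GHz = 0.141 m
βl = 2π·l/λ = 2π × 0.472 = 170°
tan(βl) = -0.177
For an open-circuited stub, Z_in = −jZ_0·cot(βl) = −jZ_0/tan(βl)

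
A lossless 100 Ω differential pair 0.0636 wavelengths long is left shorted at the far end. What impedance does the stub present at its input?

Z_in ≈ +j42.2 Ω

βl = 2π × 0.0636 = 22.9°
tan(βl) = 0.422
For a shorted stub, Z_in = jZ_0·tan(βl)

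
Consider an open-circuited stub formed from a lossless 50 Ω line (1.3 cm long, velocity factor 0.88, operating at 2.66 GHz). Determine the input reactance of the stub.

λ = v/f = 0.88·c / 2.66 GHz = 0.0992 m
βl = 2π·l/λ = 2π × 0.131 = 47.2°
tan(βl) = 1.08
For an open-circuited stub, Z_in = −jZ_0·cot(βl) = −jZ_0/tan(βl)

X_in ≈ -46.4 Ω (capacitive)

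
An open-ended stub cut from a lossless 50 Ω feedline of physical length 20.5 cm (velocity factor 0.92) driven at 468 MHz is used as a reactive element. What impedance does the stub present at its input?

Z_in ≈ +j35.2 Ω

λ = v/f = 0.92·c / 468 MHz = 0.59 m
βl = 2π·l/λ = 2π × 0.348 = 125°
tan(βl) = -1.42
For an open-ended stub, Z_in = −jZ_0·cot(βl) = −jZ_0/tan(βl)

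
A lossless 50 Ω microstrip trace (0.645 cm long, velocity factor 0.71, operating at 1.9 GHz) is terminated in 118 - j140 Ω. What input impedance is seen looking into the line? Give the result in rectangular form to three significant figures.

Z_in ≈ 26.8 − j70.4 Ω

λ = v/f = 0.71·c / 1.9 GHz = 0.112 m
βl = 2π·l/λ = 2π × 0.0575 = 20.7°
tan(βl) = tan(20.7°) = 0.378
Z_in = Z_0·(Z_L + jZ_0·tanβl)/(Z_0 + jZ_L·tanβl)
     = 50·(118 − j121)/(103 + j44.6)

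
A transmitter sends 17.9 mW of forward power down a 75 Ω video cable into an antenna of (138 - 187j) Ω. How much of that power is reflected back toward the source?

P_reflected ≈ 8.68 mW

|Γ| = |(63 − j187)/(213 − j187)| = 0.696
|Γ|² = 0.485
P_refl = |Γ|²·P_inc = 8.68 mW, P_del = (1 − |Γ|²)·P_inc = 9.22 mW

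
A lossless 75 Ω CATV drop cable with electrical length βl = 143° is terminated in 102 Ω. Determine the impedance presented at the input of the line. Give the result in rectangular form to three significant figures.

Z_in ≈ 78 + j23.4 Ω

tan(βl) = tan(143°) = -0.754
Z_in = Z_0·(Z_L + jZ_0·tanβl)/(Z_0 + jZ_L·tanβl)
     = 75·(102 − j56.5)/(75 − j76.9)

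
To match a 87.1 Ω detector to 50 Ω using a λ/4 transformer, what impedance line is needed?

Z_qwt ≈ 66 Ω

Z_qwt = √(Z_0·R_L) = √(50 × 87.1) = √4355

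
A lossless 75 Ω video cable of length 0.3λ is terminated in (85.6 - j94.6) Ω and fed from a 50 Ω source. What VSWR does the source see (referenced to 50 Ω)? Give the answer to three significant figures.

βl = 2π × 0.3 = 108°
tan(βl) = -3.08
Z_in = Z_0·(Z_L + jZ_0·tanβl)/(Z_0 + jZ_L·tanβl) = 43.4 + j60 Ω
Γ_s = (Z_in − Z_s)/(Z_in + Z_s) = (-6.58 + j60)/(93.4 + j60), |Γ_s| = 0.544
VSWR = (1 + |Γ_s|)/(1 − |Γ_s|)

VSWR ≈ 3.38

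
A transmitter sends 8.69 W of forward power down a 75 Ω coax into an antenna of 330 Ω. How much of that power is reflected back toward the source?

P_reflected ≈ 3.45 W

Γ = (330 − 75)/(330 + 75) = 0.63
|Γ|² = 0.396
P_refl = |Γ|²·P_inc = 3.45 W, P_del = (1 − |Γ|²)·P_inc = 5.24 W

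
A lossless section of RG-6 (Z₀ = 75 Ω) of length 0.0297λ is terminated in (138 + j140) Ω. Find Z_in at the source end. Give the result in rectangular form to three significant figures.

βl = 2π × 0.0297 = 10.7°
tan(βl) = tan(10.7°) = 0.189
Z_in = Z_0·(Z_L + jZ_0·tanβl)/(Z_0 + jZ_L·tanβl)
     = 75·(138 + j154)/(48.6 + j26.1)

Z_in ≈ 265 + j96.1 Ω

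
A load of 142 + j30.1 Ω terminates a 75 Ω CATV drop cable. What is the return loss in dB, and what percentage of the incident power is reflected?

Γ = (67 + j30.1)/(217 + j30.1), |Γ| = 0.335
RL = −20·log₁₀(0.335) = 9.49 dB
P_refl/P_inc = |Γ|² = 0.112

RL ≈ 9.49 dB; 11.2% of incident power reflected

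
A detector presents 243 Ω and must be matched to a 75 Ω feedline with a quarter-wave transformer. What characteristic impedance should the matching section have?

Z_qwt = √(Z_0·R_L) = √(75 × 243) = √18220

Z_qwt ≈ 135 Ω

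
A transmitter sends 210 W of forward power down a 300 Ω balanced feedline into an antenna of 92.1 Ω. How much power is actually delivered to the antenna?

Γ = (92.1 − 300)/(92.1 + 300) = -0.53
|Γ|² = 0.281
P_refl = |Γ|²·P_inc = 59 W, P_del = (1 − |Γ|²)·P_inc = 151 W

P_delivered ≈ 151 W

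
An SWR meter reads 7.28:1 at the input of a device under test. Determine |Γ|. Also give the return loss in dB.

|Γ| ≈ 0.758; return loss ≈ 2.4 dB

|Γ| = (S − 1)/(S + 1) = (7.28 − 1)/(7.28 + 1) = 6.28/8.28
RL = −20·log₁₀|Γ| = −20·log₁₀(0.758)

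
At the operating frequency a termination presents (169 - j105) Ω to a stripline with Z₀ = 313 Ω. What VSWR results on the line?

VSWR ≈ 2.13

Γ = (Z_L − Z_0)/(Z_L + Z_0) = (-144 − j105)/(482 − j105)
|Γ| = 178/493 = 0.361
VSWR = (1 + |Γ|)/(1 − |Γ|) = 1.36/0.639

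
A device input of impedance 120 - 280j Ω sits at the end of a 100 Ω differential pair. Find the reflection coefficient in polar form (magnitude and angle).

Γ ≈ 0.788 ∠ -34.1°

Γ = (Z_L − Z_0)/(Z_L + Z_0) = (20 − j280)/(220 − j280)
|Γ| = 281/356 = 0.788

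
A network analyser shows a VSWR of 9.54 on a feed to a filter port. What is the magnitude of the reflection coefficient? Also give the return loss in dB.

|Γ| = (S − 1)/(S + 1) = (9.54 − 1)/(9.54 + 1) = 8.54/10.5
RL = −20·log₁₀|Γ| = −20·log₁₀(0.81)

|Γ| ≈ 0.81; return loss ≈ 1.83 dB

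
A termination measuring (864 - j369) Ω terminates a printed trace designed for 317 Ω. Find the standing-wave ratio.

VSWR ≈ 3.29

Γ = (Z_L − Z_0)/(Z_L + Z_0) = (547 − j369)/(1181 − j369)
|Γ| = 660/1240 = 0.533
VSWR = (1 + |Γ|)/(1 − |Γ|) = 1.53/0.467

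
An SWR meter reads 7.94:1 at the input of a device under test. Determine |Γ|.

|Γ| ≈ 0.776

|Γ| = (S − 1)/(S + 1) = (7.94 − 1)/(7.94 + 1) = 6.94/8.94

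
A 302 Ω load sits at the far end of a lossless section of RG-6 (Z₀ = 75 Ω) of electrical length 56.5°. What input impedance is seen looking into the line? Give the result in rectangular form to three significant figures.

Z_in ≈ 26.1 − j45.4 Ω

tan(βl) = tan(56.5°) = 1.51
Z_in = Z_0·(Z_L + jZ_0·tanβl)/(Z_0 + jZ_L·tanβl)
     = 75·(302 + j113)/(75 + j456)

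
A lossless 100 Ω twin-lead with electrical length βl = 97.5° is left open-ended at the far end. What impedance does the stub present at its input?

tan(βl) = -7.6
For an open-ended stub, Z_in = −jZ_0·cot(βl) = −jZ_0/tan(βl)

Z_in ≈ +j13.2 Ω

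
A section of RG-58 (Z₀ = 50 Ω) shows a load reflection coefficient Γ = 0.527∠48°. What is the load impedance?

Z_L ≈ 63.1 + j68.4 Ω

Z_L = Z_0·(1 + Γ)/(1 − Γ) = 50·(1.35 + j0.392)/(0.647 − j0.392)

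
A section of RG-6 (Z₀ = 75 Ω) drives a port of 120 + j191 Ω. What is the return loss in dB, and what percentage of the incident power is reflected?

RL ≈ 2.87 dB; 51.7% of incident power reflected

Γ = (45 + j191)/(195 + j191), |Γ| = 0.719
RL = −20·log₁₀(0.719) = 2.87 dB
P_refl/P_inc = |Γ|² = 0.517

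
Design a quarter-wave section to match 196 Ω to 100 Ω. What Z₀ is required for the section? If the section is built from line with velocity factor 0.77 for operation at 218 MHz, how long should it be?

Z_qwt ≈ 140 Ω; length ≈ 26.5 cm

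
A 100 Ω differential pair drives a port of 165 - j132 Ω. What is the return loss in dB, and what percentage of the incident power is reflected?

Γ = (65 − j132)/(265 − j132), |Γ| = 0.497
RL = −20·log₁₀(0.497) = 6.07 dB
P_refl/P_inc = |Γ|² = 0.247

RL ≈ 6.07 dB; 24.7% of incident power reflected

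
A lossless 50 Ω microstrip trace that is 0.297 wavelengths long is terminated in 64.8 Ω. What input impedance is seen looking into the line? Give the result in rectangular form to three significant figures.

Z_in ≈ 39.9 + j5.83 Ω

βl = 2π × 0.297 = 107°
tan(βl) = tan(107°) = -3.29
Z_in = Z_0·(Z_L + jZ_0·tanβl)/(Z_0 + jZ_L·tanβl)
     = 50·(64.8 − j164)/(50 − j213)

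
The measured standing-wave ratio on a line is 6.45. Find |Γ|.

|Γ| ≈ 0.732

|Γ| = (S − 1)/(S + 1) = (6.45 − 1)/(6.45 + 1) = 5.45/7.45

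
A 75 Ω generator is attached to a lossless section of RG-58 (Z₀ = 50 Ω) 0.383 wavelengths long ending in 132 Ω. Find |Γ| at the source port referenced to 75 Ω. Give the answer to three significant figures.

|Γ| ≈ 0.477

βl = 2π × 0.383 = 138°
tan(βl) = -0.904
Z_in = Z_0·(Z_L + jZ_0·tanβl)/(Z_0 + jZ_L·tanβl) = 35.8 + j40.3 Ω
Γ_s = (Z_in − Z_s)/(Z_in + Z_s) = (-39.2 + j40.3)/(111 + j40.3), |Γ_s| = 0.477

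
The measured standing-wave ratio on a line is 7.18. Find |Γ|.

|Γ| = (S − 1)/(S + 1) = (7.18 − 1)/(7.18 + 1) = 6.18/8.18

|Γ| ≈ 0.756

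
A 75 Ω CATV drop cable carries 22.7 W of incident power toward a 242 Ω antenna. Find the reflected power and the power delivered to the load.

Γ = (242 − 75)/(242 + 75) = 0.527
|Γ|² = 0.278
P_refl = |Γ|²·P_inc = 6.3 W, P_del = (1 − |Γ|²)·P_inc = 16.4 W

P_reflected ≈ 6.3 W; P_delivered ≈ 16.4 W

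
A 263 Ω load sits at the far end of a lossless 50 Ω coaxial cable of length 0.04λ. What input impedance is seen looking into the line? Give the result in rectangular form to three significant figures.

βl = 2π × 0.04 = 14.4°
tan(βl) = tan(14.4°) = 0.257
Z_in = Z_0·(Z_L + jZ_0·tanβl)/(Z_0 + jZ_L·tanβl)
     = 50·(263 + j12.8)/(50 + j67.5)

Z_in ≈ 99.3 − j121 Ω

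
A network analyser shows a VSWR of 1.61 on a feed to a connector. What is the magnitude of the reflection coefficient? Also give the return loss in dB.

|Γ| = (S − 1)/(S + 1) = (1.61 − 1)/(1.61 + 1) = 0.61/2.61
RL = −20·log₁₀|Γ| = −20·log₁₀(0.234)

|Γ| ≈ 0.234; return loss ≈ 12.6 dB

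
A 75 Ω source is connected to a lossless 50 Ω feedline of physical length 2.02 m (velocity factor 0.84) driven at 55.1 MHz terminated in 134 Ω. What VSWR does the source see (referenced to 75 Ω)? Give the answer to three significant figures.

λ = v/f = 0.84·c / 55.1 MHz = 4.57 m
βl = 2π·l/λ = 2π × 0.442 = 159°
tan(βl) = -0.384
Z_in = Z_0·(Z_L + jZ_0·tanβl)/(Z_0 + jZ_L·tanβl) = 74.7 + j57.6 Ω
Γ_s = (Z_in − Z_s)/(Z_in + Z_s) = (-0.298 + j57.6)/(150 + j57.6), |Γ_s| = 0.359
VSWR = (1 + |Γ_s|)/(1 − |Γ_s|)

VSWR ≈ 2.12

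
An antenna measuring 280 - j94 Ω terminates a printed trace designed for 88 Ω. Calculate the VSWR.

VSWR ≈ 3.57

Γ = (Z_L − Z_0)/(Z_L + Z_0) = (192 − j94)/(368 − j94)
|Γ| = 214/380 = 0.563
VSWR = (1 + |Γ|)/(1 − |Γ|) = 1.56/0.437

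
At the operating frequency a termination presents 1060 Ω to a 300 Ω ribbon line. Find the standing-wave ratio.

VSWR ≈ 3.53

Γ = (1060 − 300)/(1060 + 300) = 0.559
VSWR = (1 + 0.559)/(1 − 0.559)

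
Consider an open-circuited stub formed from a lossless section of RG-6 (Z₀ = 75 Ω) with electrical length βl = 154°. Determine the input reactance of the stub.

X_in ≈ 154 Ω (inductive)

tan(βl) = -0.488
For an open-circuited stub, Z_in = −jZ_0·cot(βl) = −jZ_0/tan(βl)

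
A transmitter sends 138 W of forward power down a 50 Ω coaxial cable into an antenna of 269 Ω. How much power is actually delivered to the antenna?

Γ = (269 − 50)/(269 + 50) = 0.687
|Γ|² = 0.471
P_refl = |Γ|²·P_inc = 65 W, P_del = (1 − |Γ|²)·P_inc = 73 W

P_delivered ≈ 73 W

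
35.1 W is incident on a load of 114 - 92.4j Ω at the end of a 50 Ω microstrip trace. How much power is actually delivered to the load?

|Γ| = |(64 − j92.4)/(164 − j92.4)| = 0.597
|Γ|² = 0.357
P_refl = |Γ|²·P_inc = 12.5 W, P_del = (1 − |Γ|²)·P_inc = 22.6 W

P_delivered ≈ 22.6 W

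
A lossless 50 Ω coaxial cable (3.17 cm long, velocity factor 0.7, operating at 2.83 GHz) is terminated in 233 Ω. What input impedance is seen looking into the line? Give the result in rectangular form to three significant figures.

Z_in ≈ 46.2 + j81.4 Ω

λ = v/f = 0.7·c / 2.83 GHz = 0.0742 m
βl = 2π·l/λ = 2π × 0.427 = 154°
tan(βl) = tan(154°) = -0.492
Z_in = Z_0·(Z_L + jZ_0·tanβl)/(Z_0 + jZ_L·tanβl)
     = 50·(233 − j24.6)/(50 − j115)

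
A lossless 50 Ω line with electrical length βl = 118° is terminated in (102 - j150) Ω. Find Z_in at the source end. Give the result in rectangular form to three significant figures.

Z_in ≈ 12.8 + j42 Ω

tan(βl) = tan(118°) = -1.88
Z_in = Z_0·(Z_L + jZ_0·tanβl)/(Z_0 + jZ_L·tanβl)
     = 50·(102 − j244)/(-232 − j192)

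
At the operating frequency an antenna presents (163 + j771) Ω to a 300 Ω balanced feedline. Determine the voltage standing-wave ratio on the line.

Γ = (Z_L − Z_0)/(Z_L + Z_0) = (-137 + j771)/(463 + j771)
|Γ| = 783/899 = 0.871
VSWR = (1 + |Γ|)/(1 − |Γ|) = 1.87/0.129

VSWR ≈ 14.5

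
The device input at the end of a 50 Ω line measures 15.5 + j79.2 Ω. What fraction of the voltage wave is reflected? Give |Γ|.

|Γ| ≈ 0.841

Γ = (Z_L − Z_0)/(Z_L + Z_0) = (-34.5 + j79.2)/(65.5 + j79.2)
|Γ| = 86.4/103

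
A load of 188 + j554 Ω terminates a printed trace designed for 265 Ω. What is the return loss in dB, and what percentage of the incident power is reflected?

RL ≈ 2.14 dB; 61.1% of incident power reflected

Γ = (-77 + j554)/(453 + j554), |Γ| = 0.782
RL = −20·log₁₀(0.782) = 2.14 dB
P_refl/P_inc = |Γ|² = 0.611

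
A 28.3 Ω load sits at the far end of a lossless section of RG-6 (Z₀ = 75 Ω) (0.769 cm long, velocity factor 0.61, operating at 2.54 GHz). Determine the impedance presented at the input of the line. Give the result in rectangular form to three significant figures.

λ = v/f = 0.61·c / 2.54 GHz = 0.072 m
βl = 2π·l/λ = 2π × 0.107 = 38.4°
tan(βl) = tan(38.4°) = 0.793
Z_in = Z_0·(Z_L + jZ_0·tanβl)/(Z_0 + jZ_L·tanβl)
     = 75·(28.3 + j59.5)/(75 + j22.5)

Z_in ≈ 42.3 + j46.8 Ω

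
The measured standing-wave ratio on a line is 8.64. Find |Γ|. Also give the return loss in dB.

|Γ| ≈ 0.793; return loss ≈ 2.02 dB

|Γ| = (S − 1)/(S + 1) = (8.64 − 1)/(8.64 + 1) = 7.64/9.64
RL = −20·log₁₀|Γ| = −20·log₁₀(0.793)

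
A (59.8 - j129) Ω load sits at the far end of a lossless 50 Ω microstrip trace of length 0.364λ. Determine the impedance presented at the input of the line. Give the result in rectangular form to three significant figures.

Z_in ≈ 24.1 + j78 Ω

βl = 2π × 0.364 = 131°
tan(βl) = tan(131°) = -1.15
Z_in = Z_0·(Z_L + jZ_0·tanβl)/(Z_0 + jZ_L·tanβl)
     = 50·(59.8 − j186)/(-98.2 − j68.7)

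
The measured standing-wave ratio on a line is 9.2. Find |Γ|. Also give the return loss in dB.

|Γ| ≈ 0.804; return loss ≈ 1.9 dB

|Γ| = (S − 1)/(S + 1) = (9.2 − 1)/(9.2 + 1) = 8.2/10.2
RL = −20·log₁₀|Γ| = −20·log₁₀(0.804)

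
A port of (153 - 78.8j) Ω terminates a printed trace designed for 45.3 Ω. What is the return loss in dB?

Γ = (107.7 − j78.8)/(198.3 − j78.8), |Γ| = 0.625
RL = −20·log₁₀|Γ| = −20·log₁₀(0.625)

RL ≈ 4.08 dB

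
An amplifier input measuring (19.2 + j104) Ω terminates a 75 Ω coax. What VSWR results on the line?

VSWR ≈ 11.6

Γ = (Z_L − Z_0)/(Z_L + Z_0) = (-55.8 + j104)/(94.2 + j104)
|Γ| = 118/140 = 0.841
VSWR = (1 + |Γ|)/(1 − |Γ|) = 1.84/0.159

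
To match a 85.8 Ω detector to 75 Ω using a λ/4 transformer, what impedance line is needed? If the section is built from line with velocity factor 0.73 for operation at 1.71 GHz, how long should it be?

Z_qwt ≈ 80.2 Ω; length ≈ 3.2 cm

Z_qwt = √(Z_0·R_L) = √(75 × 85.8) = √6435
λ = 0.73·c/f = 0.128 m, so l = λ/4 = 0.032 m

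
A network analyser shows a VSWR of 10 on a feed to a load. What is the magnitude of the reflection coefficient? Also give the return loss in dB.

|Γ| ≈ 0.818; return loss ≈ 1.74 dB

|Γ| = (S − 1)/(S + 1) = (10 − 1)/(10 + 1) = 9/11
RL = −20·log₁₀|Γ| = −20·log₁₀(0.818)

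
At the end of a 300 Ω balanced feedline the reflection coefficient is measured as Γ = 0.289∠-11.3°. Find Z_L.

Z_L = Z_0·(1 + Γ)/(1 − Γ) = 300·(1.28 − j0.0566)/(0.717 + j0.0566)

Z_L ≈ 532 − j65.8 Ω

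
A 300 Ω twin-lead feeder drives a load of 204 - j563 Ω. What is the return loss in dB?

RL ≈ 2.43 dB

Γ = (-96 − j563)/(504 − j563), |Γ| = 0.756
RL = −20·log₁₀|Γ| = −20·log₁₀(0.756)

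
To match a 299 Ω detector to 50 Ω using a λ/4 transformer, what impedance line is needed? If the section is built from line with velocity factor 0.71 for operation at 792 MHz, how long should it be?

Z_qwt ≈ 122 Ω; length ≈ 6.72 cm

Z_qwt = √(Z_0·R_L) = √(50 × 299) = √14950
λ = 0.71·c/f = 0.269 m, so l = λ/4 = 0.0672 m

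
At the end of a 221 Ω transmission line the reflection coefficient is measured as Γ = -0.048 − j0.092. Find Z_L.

Z_L = Z_0·(1 + Γ)/(1 − Γ) = 221·(0.952 − j0.092)/(1.05 + j0.092)

Z_L ≈ 198 − j36.7 Ω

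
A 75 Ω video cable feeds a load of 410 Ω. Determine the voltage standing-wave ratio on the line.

VSWR ≈ 5.47

For a purely resistive load, VSWR = R_L/Z_0 or Z_0/R_L (whichever > 1) = 410/75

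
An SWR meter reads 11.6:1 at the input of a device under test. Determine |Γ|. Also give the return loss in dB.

|Γ| ≈ 0.841; return loss ≈ 1.5 dB

|Γ| = (S − 1)/(S + 1) = (11.6 − 1)/(11.6 + 1) = 10.6/12.6
RL = −20·log₁₀|Γ| = −20·log₁₀(0.841)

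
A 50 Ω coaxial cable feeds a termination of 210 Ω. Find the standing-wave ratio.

Γ = (210 − 50)/(210 + 50) = 0.615
VSWR = (1 + 0.615)/(1 − 0.615)

VSWR ≈ 4.2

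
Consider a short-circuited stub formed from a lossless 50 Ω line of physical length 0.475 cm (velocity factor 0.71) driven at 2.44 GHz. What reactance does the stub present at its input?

X_in ≈ 17.8 Ω (inductive)

λ = v/f = 0.71·c / 2.44 GHz = 0.0873 m
βl = 2π·l/λ = 2π × 0.0544 = 19.6°
tan(βl) = 0.356
For a short-circuited stub, Z_in = jZ_0·tan(βl)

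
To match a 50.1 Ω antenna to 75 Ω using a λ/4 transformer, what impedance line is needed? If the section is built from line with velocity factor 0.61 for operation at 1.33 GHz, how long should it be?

Z_qwt ≈ 61.3 Ω; length ≈ 3.44 cm

Z_qwt = √(Z_0·R_L) = √(75 × 50.1) = √3758
λ = 0.61·c/f = 0.138 m, so l = λ/4 = 0.0344 m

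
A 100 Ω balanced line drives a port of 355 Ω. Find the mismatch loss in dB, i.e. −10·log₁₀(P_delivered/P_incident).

mismatch loss ≈ 1.64 dB

Γ = (355 − 100)/(355 + 100) = 0.56
|Γ|² = 0.314, so P_del/P_inc = 1 − |Γ|² = 0.686
ML = −10·log₁₀(1 − |Γ|²)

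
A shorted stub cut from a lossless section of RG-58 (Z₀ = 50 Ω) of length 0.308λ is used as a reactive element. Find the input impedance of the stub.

βl = 2π × 0.308 = 111°
tan(βl) = -2.62
For a shorted stub, Z_in = jZ_0·tan(βl)

Z_in ≈ −j131 Ω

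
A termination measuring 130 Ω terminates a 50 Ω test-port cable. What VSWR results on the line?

For a purely resistive load, VSWR = R_L/Z_0 or Z_0/R_L (whichever > 1) = 130/50

VSWR ≈ 2.6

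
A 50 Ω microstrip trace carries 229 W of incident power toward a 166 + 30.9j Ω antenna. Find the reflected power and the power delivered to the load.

|Γ| = |(116 + j30.9)/(216 + j30.9)| = 0.55
|Γ|² = 0.303
P_refl = |Γ|²·P_inc = 69.3 W, P_del = (1 − |Γ|²)·P_inc = 160 W

P_reflected ≈ 69.3 W; P_delivered ≈ 160 W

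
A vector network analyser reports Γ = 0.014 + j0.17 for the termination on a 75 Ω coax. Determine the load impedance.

Z_L = Z_0·(1 + Γ)/(1 − Γ) = 75·(1.01 + j0.17)/(0.986 − j0.17)

Z_L ≈ 72.7 + j25.5 Ω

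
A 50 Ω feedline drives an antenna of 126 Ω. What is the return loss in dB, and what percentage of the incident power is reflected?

RL ≈ 7.29 dB; 18.6% of incident power reflected

Γ = (126 − 50)/(126 + 50) = 0.432
RL = −20·log₁₀(0.432) = 7.29 dB
P_refl/P_inc = |Γ|² = 0.186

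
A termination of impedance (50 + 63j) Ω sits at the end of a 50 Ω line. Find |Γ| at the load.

Γ = (Z_L − Z_0)/(Z_L + Z_0) = (0 + j63)/(100 + j63)
|Γ| = 63/118

|Γ| ≈ 0.533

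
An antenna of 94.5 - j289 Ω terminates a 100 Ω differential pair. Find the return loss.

Γ = (-5.5 − j289)/(194.5 − j289), |Γ| = 0.83
RL = −20·log₁₀|Γ| = −20·log₁₀(0.83)

RL ≈ 1.62 dB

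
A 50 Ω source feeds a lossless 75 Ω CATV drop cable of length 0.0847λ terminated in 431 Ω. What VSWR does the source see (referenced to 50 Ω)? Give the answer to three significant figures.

VSWR ≈ 7.41

βl = 2π × 0.0847 = 30.5°
tan(βl) = 0.589
Z_in = Z_0·(Z_L + jZ_0·tanβl)/(Z_0 + jZ_L·tanβl) = 46.6 − j114 Ω
Γ_s = (Z_in − Z_s)/(Z_in + Z_s) = (-3.38 − j114)/(96.6 − j114), |Γ_s| = 0.762
VSWR = (1 + |Γ_s|)/(1 − |Γ_s|)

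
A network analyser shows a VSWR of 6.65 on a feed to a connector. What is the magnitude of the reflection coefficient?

|Γ| = (S − 1)/(S + 1) = (6.65 − 1)/(6.65 + 1) = 5.65/7.65

|Γ| ≈ 0.739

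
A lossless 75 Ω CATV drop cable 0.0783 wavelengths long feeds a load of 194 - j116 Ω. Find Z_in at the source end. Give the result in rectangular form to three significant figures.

Z_in ≈ 47.4 − j77.4 Ω

βl = 2π × 0.0783 = 28.2°
tan(βl) = tan(28.2°) = 0.536
Z_in = Z_0·(Z_L + jZ_0·tanβl)/(Z_0 + jZ_L·tanβl)
     = 75·(194 − j75.8)/(137 + j104)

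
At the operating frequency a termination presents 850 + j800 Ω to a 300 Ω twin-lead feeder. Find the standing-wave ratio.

VSWR ≈ 5.51

Γ = (Z_L − Z_0)/(Z_L + Z_0) = (550 + j800)/(1150 + j800)
|Γ| = 971/1400 = 0.693
VSWR = (1 + |Γ|)/(1 − |Γ|) = 1.69/0.307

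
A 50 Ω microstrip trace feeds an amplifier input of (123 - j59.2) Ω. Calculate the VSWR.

VSWR ≈ 3.12

Γ = (Z_L − Z_0)/(Z_L + Z_0) = (73 − j59.2)/(173 − j59.2)
|Γ| = 94/183 = 0.514
VSWR = (1 + |Γ|)/(1 − |Γ|) = 1.51/0.486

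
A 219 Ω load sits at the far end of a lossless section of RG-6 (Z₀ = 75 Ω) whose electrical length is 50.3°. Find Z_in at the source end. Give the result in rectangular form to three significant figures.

Z_in ≈ 40.1 − j50.9 Ω

tan(βl) = tan(50.3°) = 1.2
Z_in = Z_0·(Z_L + jZ_0·tanβl)/(Z_0 + jZ_L·tanβl)
     = 75·(219 + j90.3)/(75 + j264)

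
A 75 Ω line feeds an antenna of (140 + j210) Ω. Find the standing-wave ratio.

Γ = (Z_L − Z_0)/(Z_L + Z_0) = (65 + j210)/(215 + j210)
|Γ| = 220/301 = 0.731
VSWR = (1 + |Γ|)/(1 − |Γ|) = 1.73/0.269

VSWR ≈ 6.45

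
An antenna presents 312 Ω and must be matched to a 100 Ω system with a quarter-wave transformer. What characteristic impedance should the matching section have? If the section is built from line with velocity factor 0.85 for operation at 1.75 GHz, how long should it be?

Z_qwt = √(Z_0·R_L) = √(100 × 312) = √31200
λ = 0.85·c/f = 0.146 m, so l = λ/4 = 0.0364 m

Z_qwt ≈ 177 Ω; length ≈ 3.64 cm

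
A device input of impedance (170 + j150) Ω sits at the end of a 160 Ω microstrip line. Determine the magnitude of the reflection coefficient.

|Γ| ≈ 0.415

Γ = (Z_L − Z_0)/(Z_L + Z_0) = (10 + j150)/(330 + j150)
|Γ| = 150/362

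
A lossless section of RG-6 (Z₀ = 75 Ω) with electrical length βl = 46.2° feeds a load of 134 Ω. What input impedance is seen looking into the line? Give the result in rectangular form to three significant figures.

Z_in ≈ 62.6 − j38.3 Ω

tan(βl) = tan(46.2°) = 1.04
Z_in = Z_0·(Z_L + jZ_0·tanβl)/(Z_0 + jZ_L·tanβl)
     = 75·(134 + j78.2)/(75 + j140)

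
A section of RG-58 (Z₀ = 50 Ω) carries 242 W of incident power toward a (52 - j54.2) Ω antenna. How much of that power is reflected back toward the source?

|Γ| = |(2 − j54.2)/(102 − j54.2)| = 0.47
|Γ|² = 0.22
P_refl = |Γ|²·P_inc = 53.4 W, P_del = (1 − |Γ|²)·P_inc = 189 W

P_reflected ≈ 53.4 W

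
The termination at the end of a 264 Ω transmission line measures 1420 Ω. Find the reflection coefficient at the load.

Γ = 0.686

Γ = (Z_L − Z_0)/(Z_L + Z_0) = (1420 − 264)/(1420 + 264) = 1156/1684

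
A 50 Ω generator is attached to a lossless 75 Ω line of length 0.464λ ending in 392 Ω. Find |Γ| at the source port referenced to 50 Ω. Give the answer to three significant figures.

βl = 2π × 0.464 = 167°
tan(βl) = -0.23
Z_in = Z_0·(Z_L + jZ_0·tanβl)/(Z_0 + jZ_L·tanβl) = 169 + j186 Ω
Γ_s = (Z_in − Z_s)/(Z_in + Z_s) = (119 + j186)/(219 + j186), |Γ_s| = 0.768

|Γ| ≈ 0.768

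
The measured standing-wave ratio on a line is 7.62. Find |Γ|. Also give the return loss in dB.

|Γ| = (S − 1)/(S + 1) = (7.62 − 1)/(7.62 + 1) = 6.62/8.62
RL = −20·log₁₀|Γ| = −20·log₁₀(0.768)

|Γ| ≈ 0.768; return loss ≈ 2.29 dB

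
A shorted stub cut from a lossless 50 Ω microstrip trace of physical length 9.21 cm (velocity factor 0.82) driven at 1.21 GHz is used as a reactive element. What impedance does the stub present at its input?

λ = v/f = 0.82·c / 1.21 GHz = 0.203 m
βl = 2π·l/λ = 2π × 0.453 = 163°
tan(βl) = -0.304
For a shorted stub, Z_in = jZ_0·tan(βl)

Z_in ≈ −j15.2 Ω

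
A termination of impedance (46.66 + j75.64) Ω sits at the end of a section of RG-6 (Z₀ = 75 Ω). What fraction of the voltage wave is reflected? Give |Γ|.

|Γ| ≈ 0.564

Γ = (Z_L − Z_0)/(Z_L + Z_0) = (-28.34 + j75.64)/(121.7 + j75.64)
|Γ| = 80.8/143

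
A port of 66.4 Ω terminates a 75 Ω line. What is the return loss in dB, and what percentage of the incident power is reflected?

RL ≈ 24.3 dB; 0.37% of incident power reflected

Γ = (66.4 − 75)/(66.4 + 75) = -0.0608
RL = −20·log₁₀(0.0608) = 24.3 dB
P_refl/P_inc = |Γ|² = 0.0037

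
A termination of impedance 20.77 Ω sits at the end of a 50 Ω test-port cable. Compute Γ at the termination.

Γ = -0.413

Γ = (Z_L − Z_0)/(Z_L + Z_0) = (20.77 − 50)/(20.77 + 50) = -29.23/70.77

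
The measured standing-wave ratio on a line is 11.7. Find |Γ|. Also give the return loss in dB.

|Γ| = (S − 1)/(S + 1) = (11.7 − 1)/(11.7 + 1) = 10.7/12.7
RL = −20·log₁₀|Γ| = −20·log₁₀(0.843)

|Γ| ≈ 0.843; return loss ≈ 1.49 dB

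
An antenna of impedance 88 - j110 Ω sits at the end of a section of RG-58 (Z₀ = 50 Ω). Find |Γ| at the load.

|Γ| ≈ 0.659

Γ = (Z_L − Z_0)/(Z_L + Z_0) = (38 − j110)/(138 − j110)
|Γ| = 116/176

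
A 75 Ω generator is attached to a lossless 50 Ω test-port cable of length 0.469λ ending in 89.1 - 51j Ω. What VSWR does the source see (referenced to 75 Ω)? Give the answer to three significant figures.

VSWR ≈ 1.71

βl = 2π × 0.469 = 169°
tan(βl) = -0.197
Z_in = Z_0·(Z_L + jZ_0·tanβl)/(Z_0 + jZ_L·tanβl) = 122 − j22.7 Ω
Γ_s = (Z_in − Z_s)/(Z_in + Z_s) = (46.5 − j22.7)/(197 − j22.7), |Γ_s| = 0.262
VSWR = (1 + |Γ_s|)/(1 − |Γ_s|)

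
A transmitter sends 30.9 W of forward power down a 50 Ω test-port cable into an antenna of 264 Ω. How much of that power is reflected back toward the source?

Γ = (264 − 50)/(264 + 50) = 0.682
|Γ|² = 0.464
P_refl = |Γ|²·P_inc = 14.4 W, P_del = (1 − |Γ|²)·P_inc = 16.5 W

P_reflected ≈ 14.4 W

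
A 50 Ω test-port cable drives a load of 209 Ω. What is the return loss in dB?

RL ≈ 4.24 dB

Γ = (209 − 50)/(209 + 50) = 0.614
RL = −20·log₁₀|Γ| = −20·log₁₀(0.614)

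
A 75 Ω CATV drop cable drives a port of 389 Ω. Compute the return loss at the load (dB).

RL ≈ 3.39 dB

Γ = (389 − 75)/(389 + 75) = 0.677
RL = −20·log₁₀|Γ| = −20·log₁₀(0.677)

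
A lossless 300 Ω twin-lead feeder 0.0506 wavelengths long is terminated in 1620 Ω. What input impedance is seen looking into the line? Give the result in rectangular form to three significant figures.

Z_in ≈ 432 − j669 Ω

βl = 2π × 0.0506 = 18.2°
tan(βl) = tan(18.2°) = 0.329
Z_in = Z_0·(Z_L + jZ_0·tanβl)/(Z_0 + jZ_L·tanβl)
     = 300·(1620 + j98.7)/(300 + j533)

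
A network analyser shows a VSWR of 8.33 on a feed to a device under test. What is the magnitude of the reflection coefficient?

|Γ| ≈ 0.786

|Γ| = (S − 1)/(S + 1) = (8.33 − 1)/(8.33 + 1) = 7.33/9.33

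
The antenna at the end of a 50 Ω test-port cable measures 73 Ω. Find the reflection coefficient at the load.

Γ = 0.187

Γ = (Z_L − Z_0)/(Z_L + Z_0) = (73 − 50)/(73 + 50) = 23/123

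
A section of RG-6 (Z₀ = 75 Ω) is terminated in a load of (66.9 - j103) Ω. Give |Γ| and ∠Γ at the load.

Γ ≈ 0.589 ∠ -58.5°

Γ = (Z_L − Z_0)/(Z_L + Z_0) = (-8.1 − j103)/(141.9 − j103)
|Γ| = 103/175 = 0.589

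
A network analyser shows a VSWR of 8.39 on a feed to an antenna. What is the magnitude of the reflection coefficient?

|Γ| = (S − 1)/(S + 1) = (8.39 − 1)/(8.39 + 1) = 7.39/9.39

|Γ| ≈ 0.787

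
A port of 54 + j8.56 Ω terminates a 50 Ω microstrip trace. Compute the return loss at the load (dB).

Γ = (4 + j8.56)/(104 + j8.56), |Γ| = 0.0905
RL = −20·log₁₀|Γ| = −20·log₁₀(0.0905)

RL ≈ 20.9 dB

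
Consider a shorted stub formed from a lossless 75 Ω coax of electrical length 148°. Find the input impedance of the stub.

Z_in ≈ −j46.9 Ω

tan(βl) = -0.625
For a shorted stub, Z_in = jZ_0·tan(βl)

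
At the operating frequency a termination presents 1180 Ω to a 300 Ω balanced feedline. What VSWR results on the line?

For a purely resistive load, VSWR = R_L/Z_0 or Z_0/R_L (whichever > 1) = 1180/300

VSWR ≈ 3.93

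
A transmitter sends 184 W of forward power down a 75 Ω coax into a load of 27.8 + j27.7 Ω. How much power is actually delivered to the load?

P_delivered ≈ 135 W

|Γ| = |(-47.2 + j27.7)/(102.8 + j27.7)| = 0.514
|Γ|² = 0.264
P_refl = |Γ|²·P_inc = 48.6 W, P_del = (1 − |Γ|²)·P_inc = 135 W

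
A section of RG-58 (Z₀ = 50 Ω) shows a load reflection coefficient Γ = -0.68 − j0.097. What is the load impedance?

Z_L ≈ 9.33 − j3.43 Ω

Z_L = Z_0·(1 + Γ)/(1 − Γ) = 50·(0.32 − j0.097)/(1.68 + j0.097)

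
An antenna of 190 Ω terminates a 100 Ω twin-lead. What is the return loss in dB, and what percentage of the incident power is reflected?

RL ≈ 10.2 dB; 9.63% of incident power reflected

Γ = (190 − 100)/(190 + 100) = 0.31
RL = −20·log₁₀(0.31) = 10.2 dB
P_refl/P_inc = |Γ|² = 0.0963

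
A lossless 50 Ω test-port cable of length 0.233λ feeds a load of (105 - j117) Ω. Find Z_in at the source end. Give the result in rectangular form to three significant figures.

Z_in ≈ 10.2 + j6.54 Ω

βl = 2π × 0.233 = 83.9°
tan(βl) = tan(83.9°) = 9.33
Z_in = Z_0·(Z_L + jZ_0·tanβl)/(Z_0 + jZ_L·tanβl)
     = 50·(105 + j349)/(1140 + j979)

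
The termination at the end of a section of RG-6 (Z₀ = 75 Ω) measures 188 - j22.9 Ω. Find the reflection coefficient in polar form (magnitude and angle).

Γ ≈ 0.437 ∠ -6.48°

Γ = (Z_L − Z_0)/(Z_L + Z_0) = (113 − j22.9)/(263 − j22.9)
|Γ| = 115/264 = 0.437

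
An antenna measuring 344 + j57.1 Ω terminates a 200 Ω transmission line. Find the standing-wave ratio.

Γ = (Z_L − Z_0)/(Z_L + Z_0) = (144 + j57.1)/(544 + j57.1)
|Γ| = 155/547 = 0.283
VSWR = (1 + |Γ|)/(1 − |Γ|) = 1.28/0.717

VSWR ≈ 1.79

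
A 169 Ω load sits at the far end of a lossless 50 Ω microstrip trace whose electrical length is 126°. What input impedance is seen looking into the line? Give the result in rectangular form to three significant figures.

tan(βl) = tan(126°) = -1.38
Z_in = Z_0·(Z_L + jZ_0·tanβl)/(Z_0 + jZ_L·tanβl)
     = 50·(169 − j68.8)/(50 − j233)

Z_in ≈ 21.6 + j31.7 Ω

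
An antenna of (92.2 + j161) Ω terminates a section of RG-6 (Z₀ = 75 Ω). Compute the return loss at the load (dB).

Γ = (17.2 + j161)/(167.2 + j161), |Γ| = 0.698
RL = −20·log₁₀|Γ| = −20·log₁₀(0.698)

RL ≈ 3.13 dB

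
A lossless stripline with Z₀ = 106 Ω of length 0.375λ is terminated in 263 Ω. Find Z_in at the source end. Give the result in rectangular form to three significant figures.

βl = 2π × 0.375 = 135°
tan(βl) = tan(135°) = -1
Z_in = Z_0·(Z_L + jZ_0·tanβl)/(Z_0 + jZ_L·tanβl)
     = 106·(263 − j106)/(106 − j263)

Z_in ≈ 73.5 + j76.4 Ω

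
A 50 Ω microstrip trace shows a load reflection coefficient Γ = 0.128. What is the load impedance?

Z_L ≈ 64.7 Ω

Z_L = Z_0·(1 + Γ)/(1 − Γ) = 50·(1.13)/(0.872)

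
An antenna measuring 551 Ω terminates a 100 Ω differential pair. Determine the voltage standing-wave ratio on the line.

Γ = (551 − 100)/(551 + 100) = 0.693
VSWR = (1 + 0.693)/(1 − 0.693)

VSWR ≈ 5.51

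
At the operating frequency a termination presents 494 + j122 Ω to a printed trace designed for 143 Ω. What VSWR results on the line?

VSWR ≈ 3.68

Γ = (Z_L − Z_0)/(Z_L + Z_0) = (351 + j122)/(637 + j122)
|Γ| = 372/649 = 0.573
VSWR = (1 + |Γ|)/(1 − |Γ|) = 1.57/0.427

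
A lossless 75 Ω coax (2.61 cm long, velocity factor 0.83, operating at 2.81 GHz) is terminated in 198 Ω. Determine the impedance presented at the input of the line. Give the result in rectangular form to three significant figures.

λ = v/f = 0.83·c / 2.81 GHz = 0.0886 m
βl = 2π·l/λ = 2π × 0.295 = 106°
tan(βl) = tan(106°) = -3.48
Z_in = Z_0·(Z_L + jZ_0·tanβl)/(Z_0 + jZ_L·tanβl)
     = 75·(198 − j261)/(75 − j689)

Z_in ≈ 30.4 + j18.2 Ω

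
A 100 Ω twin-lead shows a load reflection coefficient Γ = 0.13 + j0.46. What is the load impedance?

Z_L ≈ 79.7 + j95 Ω

Z_L = Z_0·(1 + Γ)/(1 − Γ) = 100·(1.13 + j0.46)/(0.87 − j0.46)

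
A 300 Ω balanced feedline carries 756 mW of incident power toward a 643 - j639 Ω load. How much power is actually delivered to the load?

P_delivered ≈ 450 mW

|Γ| = |(343 − j639)/(943 − j639)| = 0.637
|Γ|² = 0.405
P_refl = |Γ|²·P_inc = 306 mW, P_del = (1 − |Γ|²)·P_inc = 450 mW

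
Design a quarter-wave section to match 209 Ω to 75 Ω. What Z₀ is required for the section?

Z_qwt = √(Z_0·R_L) = √(75 × 209) = √15680

Z_qwt ≈ 125 Ω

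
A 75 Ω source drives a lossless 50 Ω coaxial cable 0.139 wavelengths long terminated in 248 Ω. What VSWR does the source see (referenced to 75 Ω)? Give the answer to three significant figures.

βl = 2π × 0.139 = 50°
tan(βl) = 1.19
Z_in = Z_0·(Z_L + jZ_0·tanβl)/(Z_0 + jZ_L·tanβl) = 16.7 − j39.1 Ω
Γ_s = (Z_in − Z_s)/(Z_in + Z_s) = (-58.3 − j39.1)/(91.7 − j39.1), |Γ_s| = 0.704
VSWR = (1 + |Γ_s|)/(1 − |Γ_s|)

VSWR ≈ 5.77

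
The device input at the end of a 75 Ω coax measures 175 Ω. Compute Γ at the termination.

Γ = 0.4

Γ = (Z_L − Z_0)/(Z_L + Z_0) = (175 − 75)/(175 + 75) = 100/250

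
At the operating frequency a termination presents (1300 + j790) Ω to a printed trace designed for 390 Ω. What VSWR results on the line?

Γ = (Z_L − Z_0)/(Z_L + Z_0) = (910 + j790)/(1690 + j790)
|Γ| = 1210/1870 = 0.646
VSWR = (1 + |Γ|)/(1 − |Γ|) = 1.65/0.354

VSWR ≈ 4.65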